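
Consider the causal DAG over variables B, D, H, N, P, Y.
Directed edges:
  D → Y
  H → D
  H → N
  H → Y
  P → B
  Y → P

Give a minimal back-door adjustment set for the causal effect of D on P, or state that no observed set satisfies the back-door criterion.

desc(D)\{D}={B,P,Y}; candidates ⊆ {H,N}.
size 0: {}; under {} D still reaches {B,H,N,P,Y} ∋ P.
{H}: D⊥P given {H} in G with D→· removed — back-door holds.

D→P: minimal back-door set {H}.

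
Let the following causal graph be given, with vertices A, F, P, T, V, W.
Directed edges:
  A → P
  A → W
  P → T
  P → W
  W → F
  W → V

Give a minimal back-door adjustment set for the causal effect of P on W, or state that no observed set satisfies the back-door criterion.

P→W: minimal back-door set {A}.

desc(P)\{P}={F,T,V,W}; candidates ⊆ {A}.
size 0: {}; under {} P still reaches {A,F,V,W} ∋ W.
{A}: P⊥W given {A} in G with P→· removed — back-door holds.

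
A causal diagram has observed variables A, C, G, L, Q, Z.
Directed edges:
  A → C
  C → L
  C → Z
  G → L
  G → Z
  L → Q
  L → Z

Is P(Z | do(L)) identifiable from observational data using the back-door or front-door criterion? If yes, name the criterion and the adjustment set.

P(Z|do(L)): backdoor, adjust for {C, G}.

desc(L)\{L}={Q,Z}; candidates ⊆ {A,C,G}.
size 0: {}; under {} L still reaches {A,C,G,Z} ∋ Z.
size 1: {A}, {C}, {G}; under {A} L still reaches {C,G,Z} ∋ Z.
{C,G}: L⊥Z given {C,G} in G with L→· removed — back-door holds.
P(Z|do(L)) = Σ_{C,G} P(Z|L,C,G)·P(C,G).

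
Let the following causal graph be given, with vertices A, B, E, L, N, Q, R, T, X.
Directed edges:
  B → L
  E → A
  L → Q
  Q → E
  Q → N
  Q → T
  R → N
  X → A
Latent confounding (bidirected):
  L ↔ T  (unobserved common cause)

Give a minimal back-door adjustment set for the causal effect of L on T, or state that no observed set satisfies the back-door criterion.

L→T: no observed back-door set.

desc(L)\{L}={A,E,N,Q,T}; candidates ⊆ {B,R,X}.
L↔T: latent back-door arc(s) into L.
size 0: {}; under {} L still reaches {B,T} ∋ T.
size 1: {B}, {R}, {X}; under {B} L still reaches {T} ∋ T.
size 2: {B,R}, {B,X}, {R,X}; under {B,R} L still reaches {T} ∋ T.
L↔T cannot be blocked by any observed set — no back-door set.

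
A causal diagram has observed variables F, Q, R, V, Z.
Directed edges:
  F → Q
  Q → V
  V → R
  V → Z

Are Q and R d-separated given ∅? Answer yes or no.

No — Q and R are d-connected given ∅.

Bayes-Ball from Q | ∅ reaches {F,R,V,Z}.
R ∈ reach(Q|∅) ⇒ Q ⊥̸ R | ∅.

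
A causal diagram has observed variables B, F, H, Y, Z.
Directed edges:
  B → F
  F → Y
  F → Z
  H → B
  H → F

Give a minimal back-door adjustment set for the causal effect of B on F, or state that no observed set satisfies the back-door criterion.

desc(B)\{B}={F,Y,Z}; candidates ⊆ {H}.
size 0: {}; under {} B still reaches {F,H,Y,Z} ∋ F.
{H}: B⊥F given {H} in G with B→· removed — back-door holds.

B→F: minimal back-door set {H}.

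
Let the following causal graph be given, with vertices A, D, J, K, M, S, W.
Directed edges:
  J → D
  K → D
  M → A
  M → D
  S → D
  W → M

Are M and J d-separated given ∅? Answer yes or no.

Bayes-Ball from M | ∅ reaches {A,D,W}.
J ∉ reach(M|∅) ⇒ M ⊥ J | ∅.

Yes — M ⊥ J | ∅.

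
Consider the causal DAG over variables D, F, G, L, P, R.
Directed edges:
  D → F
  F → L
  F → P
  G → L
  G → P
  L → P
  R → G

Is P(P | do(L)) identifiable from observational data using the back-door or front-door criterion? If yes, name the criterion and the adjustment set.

P(P|do(L)): backdoor, adjust for {F, G}.

desc(L)\{L}={P}; candidates ⊆ {D,F,G,R}.
size 0: {}; under {} L still reaches {D,F,G,P,R} ∋ P.
size 1: {D}, {F}, {G} …(+1); under {D} L still reaches {F,G,P,R} ∋ P.
{F,G}: L⊥P given {F,G} in G with L→· removed — back-door holds.
P(P|do(L)) = Σ_{F,G} P(P|L,F,G)·P(F,G).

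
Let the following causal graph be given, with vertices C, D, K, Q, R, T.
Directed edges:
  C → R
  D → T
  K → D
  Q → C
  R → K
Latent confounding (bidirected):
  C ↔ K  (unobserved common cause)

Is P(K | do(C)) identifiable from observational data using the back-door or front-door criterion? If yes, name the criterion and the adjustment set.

desc(C)\{C}={D,K,R,T}; candidates ⊆ {Q}.
C↔K: latent back-door arc(s) into C.
size 0: {}; under {} C still reaches {D,K,Q,T} ∋ K.
size 1: {Q}; under {Q} C still reaches {D,K,T} ∋ K.
C↔K cannot be blocked by any observed set — no back-door set.
{R}: (i) intercepts every directed C→K path; (ii) no back-door C→{R}; (iii) {C} blocks every back-door {R}→K. Front-door holds.
P(K|do(C)) = Σ_{R} P(R|C) Σ_{C'} P(K|R,C')P(C').

P(K|do(C)): frontdoor, adjust for {R}.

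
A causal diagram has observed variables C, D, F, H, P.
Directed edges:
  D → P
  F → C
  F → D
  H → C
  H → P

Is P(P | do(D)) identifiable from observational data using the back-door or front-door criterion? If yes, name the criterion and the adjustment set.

desc(D)\{D}={P}; candidates ⊆ {C,F,H}.
∅: D⊥P given ∅ in G with D→· removed — back-door holds.
P(P|do(D)) = P(P|D) — no adjustment needed.

P(P|do(D)): backdoor, adjust for ∅.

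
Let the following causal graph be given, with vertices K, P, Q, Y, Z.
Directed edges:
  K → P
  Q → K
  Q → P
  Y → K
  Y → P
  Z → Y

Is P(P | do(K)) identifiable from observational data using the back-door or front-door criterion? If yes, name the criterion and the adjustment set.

desc(K)\{K}={P}; candidates ⊆ {Q,Y,Z}.
size 0: {}; under {} K still reaches {P,Q,Y,Z} ∋ P.
size 1: {Q}, {Y}, {Z}; under {Q} K still reaches {P,Y,Z} ∋ P.
{Q,Y}: K⊥P given {Q,Y} in G with K→· removed — back-door holds.
P(P|do(K)) = Σ_{Q,Y} P(P|K,Q,Y)·P(Q,Y).

P(P|do(K)): backdoor, adjust for {Q, Y}.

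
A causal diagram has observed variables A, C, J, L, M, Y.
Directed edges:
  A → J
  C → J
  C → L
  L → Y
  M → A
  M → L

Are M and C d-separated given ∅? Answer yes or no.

Bayes-Ball from M | ∅ reaches {A,J,L,Y}.
C ∉ reach(M|∅) ⇒ M ⊥ C | ∅.

Yes — M ⊥ C | ∅.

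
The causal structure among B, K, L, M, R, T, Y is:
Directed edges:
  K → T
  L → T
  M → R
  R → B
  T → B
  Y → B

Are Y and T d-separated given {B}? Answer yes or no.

No — Y and T are d-connected given {B}.

Bayes-Ball from Y | {B} reaches {K,L,M,R,T}.
T ∈ reach(Y|{B}) ⇒ Y ⊥̸ T | {B}.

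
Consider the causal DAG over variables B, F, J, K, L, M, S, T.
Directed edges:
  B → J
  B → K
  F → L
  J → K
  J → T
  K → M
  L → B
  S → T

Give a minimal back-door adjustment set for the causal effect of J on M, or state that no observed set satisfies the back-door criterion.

J→M: minimal back-door set {B}.

desc(J)\{J}={K,M,T}; candidates ⊆ {B,F,L,S}.
size 0: {}; under {} J still reaches {B,F,K,L,M} ∋ M.
{B}: J⊥M given {B} in G with J→· removed — back-door holds.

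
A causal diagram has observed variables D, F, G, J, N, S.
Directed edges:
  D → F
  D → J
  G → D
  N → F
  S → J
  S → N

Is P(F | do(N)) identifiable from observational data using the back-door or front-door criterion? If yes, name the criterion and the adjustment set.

desc(N)\{N}={F}; candidates ⊆ {D,G,J,S}.
∅: N⊥F given ∅ in G with N→· removed — back-door holds.
P(F|do(N)) = P(F|N) — no adjustment needed.

P(F|do(N)): backdoor, adjust for ∅.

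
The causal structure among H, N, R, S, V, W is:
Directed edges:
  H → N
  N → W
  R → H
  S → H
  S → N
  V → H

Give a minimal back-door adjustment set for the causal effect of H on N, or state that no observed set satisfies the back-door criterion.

H→N: minimal back-door set {S}.

desc(H)\{H}={N,W}; candidates ⊆ {R,S,V}.
size 0: {}; under {} H still reaches {N,R,S,V,W} ∋ N.
{S}: H⊥N given {S} in G with H→· removed — back-door holds.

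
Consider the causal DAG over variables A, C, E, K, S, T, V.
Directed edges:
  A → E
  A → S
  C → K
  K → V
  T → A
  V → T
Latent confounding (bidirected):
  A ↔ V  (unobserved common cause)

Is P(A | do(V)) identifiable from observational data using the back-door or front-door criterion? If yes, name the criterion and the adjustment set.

P(A|do(V)): frontdoor, adjust for {T}.

desc(V)\{V}={A,E,S,T}; candidates ⊆ {C,K}.
V↔A: latent back-door arc(s) into V.
size 0: {}; under {} V still reaches {A,C,E,K,S} ∋ A.
size 1: {C}, {K}; under {C} V still reaches {A,E,K,S} ∋ A.
size 2: {C,K}; under {C,K} V still reaches {A,E,S} ∋ A.
V↔A cannot be blocked by any observed set — no back-door set.
{T}: (i) intercepts every directed V→A path; (ii) no back-door V→{T}; (iii) {V} blocks every back-door {T}→A. Front-door holds.
P(A|do(V)) = Σ_{T} P(T|V) Σ_{V'} P(A|T,V')P(V').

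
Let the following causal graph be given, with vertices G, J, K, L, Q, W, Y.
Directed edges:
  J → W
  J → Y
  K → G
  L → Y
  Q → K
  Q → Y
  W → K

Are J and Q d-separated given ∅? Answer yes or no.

Yes — J ⊥ Q | ∅.

Bayes-Ball from J | ∅ reaches {G,K,W,Y}.
Q ∉ reach(J|∅) ⇒ J ⊥ Q | ∅.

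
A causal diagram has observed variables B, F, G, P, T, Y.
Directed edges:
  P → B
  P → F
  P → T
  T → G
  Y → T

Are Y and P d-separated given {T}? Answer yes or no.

Bayes-Ball from Y | {T} reaches {B,F,P}.
P ∈ reach(Y|{T}) ⇒ Y ⊥̸ P | {T}.

No — Y and P are d-connected given {T}.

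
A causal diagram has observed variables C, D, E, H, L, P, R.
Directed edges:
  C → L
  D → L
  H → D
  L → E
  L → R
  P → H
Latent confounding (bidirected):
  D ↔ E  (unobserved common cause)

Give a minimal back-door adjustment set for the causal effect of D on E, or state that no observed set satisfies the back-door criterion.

desc(D)\{D}={E,L,R}; candidates ⊆ {C,H,P}.
D↔E: latent back-door arc(s) into D.
size 0: {}; under {} D still reaches {E,H,P} ∋ E.
size 1: {C}, {H}, {P}; under {C} D still reaches {E,H,P} ∋ E.
size 2: {C,H}, {C,P}, {H,P}; under {C,H} D still reaches {E} ∋ E.
D↔E cannot be blocked by any observed set — no back-door set.

D→E: no observed back-door set.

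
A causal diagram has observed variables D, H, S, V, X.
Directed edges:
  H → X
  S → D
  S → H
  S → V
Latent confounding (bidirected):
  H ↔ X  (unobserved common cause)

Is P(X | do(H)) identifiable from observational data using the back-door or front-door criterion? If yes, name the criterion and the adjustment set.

P(X|do(H)): not identifiable (no BD/FD set).

desc(H)\{H}={X}; candidates ⊆ {D,S,V}.
H↔X: latent back-door arc(s) into H.
size 0: {}; under {} H still reaches {D,S,V,X} ∋ X.
size 1: {D}, {S}, {V}; under {D} H still reaches {S,V,X} ∋ X.
size 2: {D,S}, {D,V}, {S,V}; under {D,S} H still reaches {X} ∋ X.
H↔X cannot be blocked by any observed set — no back-door set.
No mediator lies on a directed H→…→X path.
Neither criterion identifies P(X|do(H)) in this graph.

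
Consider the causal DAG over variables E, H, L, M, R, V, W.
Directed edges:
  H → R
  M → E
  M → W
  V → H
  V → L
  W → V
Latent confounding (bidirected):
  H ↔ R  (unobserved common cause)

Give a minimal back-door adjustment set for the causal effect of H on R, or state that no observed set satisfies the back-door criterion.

H→R: no observed back-door set.

desc(H)\{H}={R}; candidates ⊆ {E,L,M,V,W}.
H↔R: latent back-door arc(s) into H.
size 0: {}; under {} H still reaches {E,L,M,R,V,W} ∋ R.
size 1: {E}, {L}, {M} …(+2); under {E} H still reaches {L,M,R,V,W} ∋ R.
size 2: {E,L}, {E,M}, {E,V} …(+7); under {E,L} H still reaches {M,R,V,W} ∋ R.
H↔R cannot be blocked by any observed set — no back-door set.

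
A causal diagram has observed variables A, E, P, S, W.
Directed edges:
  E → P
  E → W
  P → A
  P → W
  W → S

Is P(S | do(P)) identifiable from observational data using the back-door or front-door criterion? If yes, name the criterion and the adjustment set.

P(S|do(P)): backdoor, adjust for {E}.

desc(P)\{P}={A,S,W}; candidates ⊆ {E}.
size 0: {}; under {} P still reaches {E,S,W} ∋ S.
{E}: P⊥S given {E} in G with P→· removed — back-door holds.
P(S|do(P)) = Σ_{E} P(S|P,E)·P(E).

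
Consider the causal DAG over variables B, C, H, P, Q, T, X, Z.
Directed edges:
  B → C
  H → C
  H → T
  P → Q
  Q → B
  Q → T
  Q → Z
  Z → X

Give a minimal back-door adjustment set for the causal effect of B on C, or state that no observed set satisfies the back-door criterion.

desc(B)\{B}={C}; candidates ⊆ {H,P,Q,T,X,Z}.
∅: B⊥C given ∅ in G with B→· removed — back-door holds.

B→C: minimal back-door set ∅.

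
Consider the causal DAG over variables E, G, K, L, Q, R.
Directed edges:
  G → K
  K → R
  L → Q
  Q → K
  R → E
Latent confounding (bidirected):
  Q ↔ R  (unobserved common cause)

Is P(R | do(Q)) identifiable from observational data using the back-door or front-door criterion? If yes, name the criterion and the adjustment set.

P(R|do(Q)): frontdoor, adjust for {K}.

desc(Q)\{Q}={E,K,R}; candidates ⊆ {G,L}.
Q↔R: latent back-door arc(s) into Q.
size 0: {}; under {} Q still reaches {E,L,R} ∋ R.
size 1: {G}, {L}; under {G} Q still reaches {E,L,R} ∋ R.
size 2: {G,L}; under {G,L} Q still reaches {E,R} ∋ R.
Q↔R cannot be blocked by any observed set — no back-door set.
{K}: (i) intercepts every directed Q→R path; (ii) no back-door Q→{K}; (iii) {Q} blocks every back-door {K}→R. Front-door holds.
P(R|do(Q)) = Σ_{K} P(K|Q) Σ_{Q'} P(R|K,Q')P(Q').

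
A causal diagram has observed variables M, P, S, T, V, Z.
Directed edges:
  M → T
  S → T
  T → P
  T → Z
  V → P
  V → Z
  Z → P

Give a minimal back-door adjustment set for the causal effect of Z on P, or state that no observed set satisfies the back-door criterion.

desc(Z)\{Z}={P}; candidates ⊆ {M,S,T,V}.
size 0: {}; under {} Z still reaches {M,P,S,T,V} ∋ P.
size 1: {M}, {S}, {T} …(+1); under {M} Z still reaches {P,S,T,V} ∋ P.
{T,V}: Z⊥P given {T,V} in G with Z→· removed — back-door holds.

Z→P: minimal back-door set {T, V}.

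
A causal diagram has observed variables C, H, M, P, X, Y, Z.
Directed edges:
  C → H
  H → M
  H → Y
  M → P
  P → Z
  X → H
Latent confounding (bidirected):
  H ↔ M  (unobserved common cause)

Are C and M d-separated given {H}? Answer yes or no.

No — C and M are d-connected given {H}.

Bayes-Ball from C | {H} reaches {M,P,X,Z}.
M ∈ reach(C|{H}) ⇒ C ⊥̸ M | {H}.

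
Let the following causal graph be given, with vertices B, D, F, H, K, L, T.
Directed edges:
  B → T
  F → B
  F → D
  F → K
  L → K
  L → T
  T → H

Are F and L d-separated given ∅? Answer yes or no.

Bayes-Ball from F | ∅ reaches {B,D,H,K,T}.
L ∉ reach(F|∅) ⇒ F ⊥ L | ∅.

Yes — F ⊥ L | ∅.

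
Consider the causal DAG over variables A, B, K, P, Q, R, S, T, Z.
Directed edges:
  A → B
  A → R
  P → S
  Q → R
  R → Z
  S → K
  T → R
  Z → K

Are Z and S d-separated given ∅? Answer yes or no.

Bayes-Ball from Z | ∅ reaches {A,B,K,Q,R,T}.
S ∉ reach(Z|∅) ⇒ Z ⊥ S | ∅.

Yes — Z ⊥ S | ∅.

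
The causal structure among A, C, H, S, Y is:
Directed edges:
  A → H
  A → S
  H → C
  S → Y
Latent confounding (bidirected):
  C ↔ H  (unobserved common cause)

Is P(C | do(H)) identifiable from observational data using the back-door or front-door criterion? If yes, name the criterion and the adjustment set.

desc(H)\{H}={C}; candidates ⊆ {A,S,Y}.
H↔C: latent back-door arc(s) into H.
size 0: {}; under {} H still reaches {A,C,S,Y} ∋ C.
size 1: {A}, {S}, {Y}; under {A} H still reaches {C} ∋ C.
size 2: {A,S}, {A,Y}, {S,Y}; under {A,S} H still reaches {C} ∋ C.
H↔C cannot be blocked by any observed set — no back-door set.
No mediator lies on a directed H→…→C path.
Neither criterion identifies P(C|do(H)) in this graph.

P(C|do(H)): not identifiable (no BD/FD set).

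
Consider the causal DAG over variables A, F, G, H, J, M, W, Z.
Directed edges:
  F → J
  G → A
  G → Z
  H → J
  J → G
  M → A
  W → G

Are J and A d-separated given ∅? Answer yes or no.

Bayes-Ball from J | ∅ reaches {A,F,G,H,Z}.
A ∈ reach(J|∅) ⇒ J ⊥̸ A | ∅.

No — J and A are d-connected given ∅.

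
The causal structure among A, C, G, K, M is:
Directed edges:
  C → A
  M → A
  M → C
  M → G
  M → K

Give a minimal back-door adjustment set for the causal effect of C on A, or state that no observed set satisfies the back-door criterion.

desc(C)\{C}={A}; candidates ⊆ {G,K,M}.
size 0: {}; under {} C still reaches {A,G,K,M} ∋ A.
{M}: C⊥A given {M} in G with C→· removed — back-door holds.

C→A: minimal back-door set {M}.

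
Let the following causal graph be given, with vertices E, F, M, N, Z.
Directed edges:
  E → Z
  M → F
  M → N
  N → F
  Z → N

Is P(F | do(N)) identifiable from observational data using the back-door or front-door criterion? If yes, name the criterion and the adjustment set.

P(F|do(N)): backdoor, adjust for {M}.

desc(N)\{N}={F}; candidates ⊆ {E,M,Z}.
size 0: {}; under {} N still reaches {E,F,M,Z} ∋ F.
{M}: N⊥F given {M} in G with N→· removed — back-door holds.
P(F|do(N)) = Σ_{M} P(F|N,M)·P(M).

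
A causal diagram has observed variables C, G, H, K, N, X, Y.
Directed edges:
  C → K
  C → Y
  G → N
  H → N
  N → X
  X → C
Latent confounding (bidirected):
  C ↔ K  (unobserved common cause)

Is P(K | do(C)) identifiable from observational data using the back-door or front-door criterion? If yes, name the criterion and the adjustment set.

desc(C)\{C}={K,Y}; candidates ⊆ {G,H,N,X}.
C↔K: latent back-door arc(s) into C.
size 0: {}; under {} C still reaches {G,H,K,N,X} ∋ K.
size 1: {G}, {H}, {N} …(+1); under {G} C still reaches {H,K,N,X} ∋ K.
size 2: {G,H}, {G,N}, {G,X} …(+3); under {G,H} C still reaches {K,N,X} ∋ K.
C↔K cannot be blocked by any observed set — no back-door set.
No mediator lies on a directed C→…→K path.
Neither criterion identifies P(K|do(C)) in this graph.

P(K|do(C)): not identifiable (no BD/FD set).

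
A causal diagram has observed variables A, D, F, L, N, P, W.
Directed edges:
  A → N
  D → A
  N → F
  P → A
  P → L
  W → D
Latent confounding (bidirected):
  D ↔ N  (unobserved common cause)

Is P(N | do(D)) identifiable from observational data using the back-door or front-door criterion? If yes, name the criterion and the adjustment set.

desc(D)\{D}={A,F,N}; candidates ⊆ {L,P,W}.
D↔N: latent back-door arc(s) into D.
size 0: {}; under {} D still reaches {F,N,W} ∋ N.
size 1: {L}, {P}, {W}; under {L} D still reaches {F,N,W} ∋ N.
size 2: {L,P}, {L,W}, {P,W}; under {L,P} D still reaches {F,N,W} ∋ N.
D↔N cannot be blocked by any observed set — no back-door set.
{A}: (i) intercepts every directed D→N path; (ii) no back-door D→{A}; (iii) {D} blocks every back-door {A}→N. Front-door holds.
P(N|do(D)) = Σ_{A} P(A|D) Σ_{D'} P(N|A,D')P(D').

P(N|do(D)): frontdoor, adjust for {A}.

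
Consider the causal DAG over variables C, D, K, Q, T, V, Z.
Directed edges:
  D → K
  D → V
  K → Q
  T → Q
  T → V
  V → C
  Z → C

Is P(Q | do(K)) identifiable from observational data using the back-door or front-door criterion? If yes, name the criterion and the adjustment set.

desc(K)\{K}={Q}; candidates ⊆ {C,D,T,V,Z}.
∅: K⊥Q given ∅ in G with K→· removed — back-door holds.
P(Q|do(K)) = P(Q|K) — no adjustment needed.

P(Q|do(K)): backdoor, adjust for ∅.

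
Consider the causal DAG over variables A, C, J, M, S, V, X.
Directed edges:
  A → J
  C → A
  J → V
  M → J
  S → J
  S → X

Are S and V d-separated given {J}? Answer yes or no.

Bayes-Ball from S | {J} reaches {A,C,M,X}.
V ∉ reach(S|{J}) ⇒ S ⊥ V | {J}.

Yes — S ⊥ V | {J}.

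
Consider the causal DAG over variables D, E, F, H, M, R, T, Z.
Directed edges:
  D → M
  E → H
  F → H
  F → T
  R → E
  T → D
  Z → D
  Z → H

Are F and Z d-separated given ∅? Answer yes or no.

Yes — F ⊥ Z | ∅.

Bayes-Ball from F | ∅ reaches {D,H,M,T}.
Z ∉ reach(F|∅) ⇒ F ⊥ Z | ∅.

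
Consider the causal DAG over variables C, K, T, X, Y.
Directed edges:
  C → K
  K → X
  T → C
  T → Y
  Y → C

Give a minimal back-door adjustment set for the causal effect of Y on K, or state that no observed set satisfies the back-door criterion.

desc(Y)\{Y}={C,K,X}; candidates ⊆ {T}.
size 0: {}; under {} Y still reaches {C,K,T,X} ∋ K.
{T}: Y⊥K given {T} in G with Y→· removed — back-door holds.

Y→K: minimal back-door set {T}.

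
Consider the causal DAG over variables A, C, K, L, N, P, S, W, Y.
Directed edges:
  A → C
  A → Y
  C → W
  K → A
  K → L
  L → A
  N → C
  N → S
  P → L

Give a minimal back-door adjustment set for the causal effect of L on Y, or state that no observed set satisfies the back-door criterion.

desc(L)\{L}={A,C,W,Y}; candidates ⊆ {K,N,P,S}.
size 0: {}; under {} L still reaches {A,C,K,P,W,Y} ∋ Y.
{K}: L⊥Y given {K} in G with L→· removed — back-door holds.

L→Y: minimal back-door set {K}.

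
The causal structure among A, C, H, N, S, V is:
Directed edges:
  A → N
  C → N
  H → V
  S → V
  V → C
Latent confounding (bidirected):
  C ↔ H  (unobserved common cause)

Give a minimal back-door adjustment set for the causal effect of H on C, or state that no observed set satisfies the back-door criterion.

H→C: no observed back-door set.

desc(H)\{H}={C,N,V}; candidates ⊆ {A,S}.
H↔C: latent back-door arc(s) into H.
size 0: {}; under {} H still reaches {C,N} ∋ C.
size 1: {A}, {S}; under {A} H still reaches {C,N} ∋ C.
size 2: {A,S}; under {A,S} H still reaches {C,N} ∋ C.
H↔C cannot be blocked by any observed set — no back-door set.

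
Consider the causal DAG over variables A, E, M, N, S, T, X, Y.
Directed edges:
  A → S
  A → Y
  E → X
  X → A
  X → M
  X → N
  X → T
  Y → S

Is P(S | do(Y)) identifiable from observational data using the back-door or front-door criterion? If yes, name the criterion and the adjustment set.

desc(Y)\{Y}={S}; candidates ⊆ {A,E,M,N,T,X}.
size 0: {}; under {} Y still reaches {A,E,M,N,S,T,X} ∋ S.
{A}: Y⊥S given {A} in G with Y→· removed — back-door holds.
P(S|do(Y)) = Σ_{A} P(S|Y,A)·P(A).

P(S|do(Y)): backdoor, adjust for {A}.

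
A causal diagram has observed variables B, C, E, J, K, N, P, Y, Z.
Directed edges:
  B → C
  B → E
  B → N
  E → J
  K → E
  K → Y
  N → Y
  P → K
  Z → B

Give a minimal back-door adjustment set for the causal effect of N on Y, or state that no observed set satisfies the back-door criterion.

desc(N)\{N}={Y}; candidates ⊆ {B,C,E,J,K,P,Z}.
∅: N⊥Y given ∅ in G with N→· removed — back-door holds.

N→Y: minimal back-door set ∅.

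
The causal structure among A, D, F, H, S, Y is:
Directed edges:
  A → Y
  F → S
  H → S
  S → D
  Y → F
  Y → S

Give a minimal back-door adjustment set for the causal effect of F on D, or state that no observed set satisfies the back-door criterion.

desc(F)\{F}={D,S}; candidates ⊆ {A,H,Y}.
size 0: {}; under {} F still reaches {A,D,S,Y} ∋ D.
{Y}: F⊥D given {Y} in G with F→· removed — back-door holds.

F→D: minimal back-door set {Y}.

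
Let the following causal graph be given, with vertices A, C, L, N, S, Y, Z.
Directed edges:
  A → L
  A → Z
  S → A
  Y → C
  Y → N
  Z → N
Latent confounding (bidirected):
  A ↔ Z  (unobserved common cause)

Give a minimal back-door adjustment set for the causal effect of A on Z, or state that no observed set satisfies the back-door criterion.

desc(A)\{A}={L,N,Z}; candidates ⊆ {C,S,Y}.
A↔Z: latent back-door arc(s) into A.
size 0: {}; under {} A still reaches {N,S,Z} ∋ Z.
size 1: {C}, {S}, {Y}; under {C} A still reaches {N,S,Z} ∋ Z.
size 2: {C,S}, {C,Y}, {S,Y}; under {C,S} A still reaches {N,Z} ∋ Z.
A↔Z cannot be blocked by any observed set — no back-door set.

A→Z: no observed back-door set.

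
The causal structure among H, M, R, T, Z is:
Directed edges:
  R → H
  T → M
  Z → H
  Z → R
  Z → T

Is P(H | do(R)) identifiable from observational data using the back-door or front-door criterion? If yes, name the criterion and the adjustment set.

P(H|do(R)): backdoor, adjust for {Z}.

desc(R)\{R}={H}; candidates ⊆ {M,T,Z}.
size 0: {}; under {} R still reaches {H,M,T,Z} ∋ H.
{Z}: R⊥H given {Z} in G with R→· removed — back-door holds.
P(H|do(R)) = Σ_{Z} P(H|R,Z)·P(Z).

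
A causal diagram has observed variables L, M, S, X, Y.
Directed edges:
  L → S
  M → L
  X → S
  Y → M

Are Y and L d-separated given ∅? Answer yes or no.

No — Y and L are d-connected given ∅.

Bayes-Ball from Y | ∅ reaches {L,M,S}.
L ∈ reach(Y|∅) ⇒ Y ⊥̸ L | ∅.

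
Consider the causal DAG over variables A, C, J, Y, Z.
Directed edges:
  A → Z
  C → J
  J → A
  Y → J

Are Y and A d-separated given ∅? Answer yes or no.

No — Y and A are d-connected given ∅.

Bayes-Ball from Y | ∅ reaches {A,J,Z}.
A ∈ reach(Y|∅) ⇒ Y ⊥̸ A | ∅.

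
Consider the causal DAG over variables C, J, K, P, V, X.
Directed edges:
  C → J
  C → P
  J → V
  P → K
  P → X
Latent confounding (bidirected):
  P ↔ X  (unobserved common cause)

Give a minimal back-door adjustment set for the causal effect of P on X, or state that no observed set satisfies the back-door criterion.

P→X: no observed back-door set.

desc(P)\{P}={K,X}; candidates ⊆ {C,J,V}.
P↔X: latent back-door arc(s) into P.
size 0: {}; under {} P still reaches {C,J,V,X} ∋ X.
size 1: {C}, {J}, {V}; under {C} P still reaches {X} ∋ X.
size 2: {C,J}, {C,V}, {J,V}; under {C,J} P still reaches {X} ∋ X.
P↔X cannot be blocked by any observed set — no back-door set.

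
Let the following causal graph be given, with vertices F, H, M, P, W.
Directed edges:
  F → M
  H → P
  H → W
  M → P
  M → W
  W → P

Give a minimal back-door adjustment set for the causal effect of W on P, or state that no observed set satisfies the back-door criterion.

W→P: minimal back-door set {H, M}.

desc(W)\{W}={P}; candidates ⊆ {F,H,M}.
size 0: {}; under {} W still reaches {F,H,M,P} ∋ P.
size 1: {F}, {H}, {M}; under {F} W still reaches {H,M,P} ∋ P.
{H,M}: W⊥P given {H,M} in G with W→· removed — back-door holds.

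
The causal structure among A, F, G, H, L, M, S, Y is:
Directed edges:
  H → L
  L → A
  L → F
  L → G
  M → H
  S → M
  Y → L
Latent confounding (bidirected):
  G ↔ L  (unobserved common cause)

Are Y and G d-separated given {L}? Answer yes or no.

No — Y and G are d-connected given {L}.

Bayes-Ball from Y | {L} reaches {G,H,M,S}.
G ∈ reach(Y|{L}) ⇒ Y ⊥̸ G | {L}.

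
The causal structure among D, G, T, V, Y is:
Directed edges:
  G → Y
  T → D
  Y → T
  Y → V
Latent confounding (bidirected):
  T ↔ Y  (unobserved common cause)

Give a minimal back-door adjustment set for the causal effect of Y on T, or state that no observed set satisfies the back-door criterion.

Y→T: no observed back-door set.

desc(Y)\{Y}={D,T,V}; candidates ⊆ {G}.
Y↔T: latent back-door arc(s) into Y.
size 0: {}; under {} Y still reaches {D,G,T} ∋ T.
size 1: {G}; under {G} Y still reaches {D,T} ∋ T.
Y↔T cannot be blocked by any observed set — no back-door set.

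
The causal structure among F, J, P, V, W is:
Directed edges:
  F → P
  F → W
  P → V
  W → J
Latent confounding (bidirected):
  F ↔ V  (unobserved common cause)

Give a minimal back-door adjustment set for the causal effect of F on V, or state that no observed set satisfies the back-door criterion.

F→V: no observed back-door set.

desc(F)\{F}={J,P,V,W}; candidates ⊆ {—}.
F↔V: latent back-door arc(s) into F.
size 0: {}; under {} F still reaches {V} ∋ V.
F↔V cannot be blocked by any observed set — no back-door set.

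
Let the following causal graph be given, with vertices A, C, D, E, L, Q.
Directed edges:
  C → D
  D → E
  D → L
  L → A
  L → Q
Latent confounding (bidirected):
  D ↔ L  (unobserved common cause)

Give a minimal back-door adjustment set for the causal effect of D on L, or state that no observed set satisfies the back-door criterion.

desc(D)\{D}={A,E,L,Q}; candidates ⊆ {C}.
D↔L: latent back-door arc(s) into D.
size 0: {}; under {} D still reaches {A,C,L,Q} ∋ L.
size 1: {C}; under {C} D still reaches {A,L,Q} ∋ L.
D↔L cannot be blocked by any observed set — no back-door set.

D→L: no observed back-door set.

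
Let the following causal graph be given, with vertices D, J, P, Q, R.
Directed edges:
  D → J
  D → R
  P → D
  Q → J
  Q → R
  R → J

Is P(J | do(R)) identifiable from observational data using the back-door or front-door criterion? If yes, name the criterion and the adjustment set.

P(J|do(R)): backdoor, adjust for {D, Q}.

desc(R)\{R}={J}; candidates ⊆ {D,P,Q}.
size 0: {}; under {} R still reaches {D,J,P,Q} ∋ J.
size 1: {D}, {P}, {Q}; under {D} R still reaches {J,Q} ∋ J.
{D,Q}: R⊥J given {D,Q} in G with R→· removed — back-door holds.
P(J|do(R)) = Σ_{D,Q} P(J|R,D,Q)·P(D,Q).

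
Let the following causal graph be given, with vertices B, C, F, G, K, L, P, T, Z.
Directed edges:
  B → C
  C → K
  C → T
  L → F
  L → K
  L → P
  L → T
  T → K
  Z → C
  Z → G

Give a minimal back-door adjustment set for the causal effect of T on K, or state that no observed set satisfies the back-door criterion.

desc(T)\{T}={K}; candidates ⊆ {B,C,F,G,L,P,Z}.
size 0: {}; under {} T still reaches {B,C,F,G,K,L,P,Z} ∋ K.
size 1: {B}, {C}, {F} …(+4); under {B} T still reaches {C,F,G,K,L,P,Z} ∋ K.
{C,L}: T⊥K given {C,L} in G with T→· removed — back-door holds.

T→K: minimal back-door set {C, L}.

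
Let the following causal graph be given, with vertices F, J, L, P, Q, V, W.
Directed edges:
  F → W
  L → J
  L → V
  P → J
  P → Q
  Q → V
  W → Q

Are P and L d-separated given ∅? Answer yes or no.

Yes — P ⊥ L | ∅.

Bayes-Ball from P | ∅ reaches {J,Q,V}.
L ∉ reach(P|∅) ⇒ P ⊥ L | ∅.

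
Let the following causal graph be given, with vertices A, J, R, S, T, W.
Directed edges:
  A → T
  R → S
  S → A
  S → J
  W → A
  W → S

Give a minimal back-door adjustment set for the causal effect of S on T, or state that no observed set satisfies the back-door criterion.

S→T: minimal back-door set {W}.

desc(S)\{S}={A,J,T}; candidates ⊆ {R,W}.
size 0: {}; under {} S still reaches {A,R,T,W} ∋ T.
{W}: S⊥T given {W} in G with S→· removed — back-door holds.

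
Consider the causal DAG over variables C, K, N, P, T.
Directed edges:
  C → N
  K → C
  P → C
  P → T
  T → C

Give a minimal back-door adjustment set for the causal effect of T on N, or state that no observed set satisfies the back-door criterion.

desc(T)\{T}={C,N}; candidates ⊆ {K,P}.
size 0: {}; under {} T still reaches {C,N,P} ∋ N.
{P}: T⊥N given {P} in G with T→· removed — back-door holds.

T→N: minimal back-door set {P}.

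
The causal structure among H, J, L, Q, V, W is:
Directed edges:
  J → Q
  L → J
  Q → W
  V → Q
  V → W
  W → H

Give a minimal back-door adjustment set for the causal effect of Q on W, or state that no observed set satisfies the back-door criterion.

desc(Q)\{Q}={H,W}; candidates ⊆ {J,L,V}.
size 0: {}; under {} Q still reaches {H,J,L,V,W} ∋ W.
{V}: Q⊥W given {V} in G with Q→· removed — back-door holds.

Q→W: minimal back-door set {V}.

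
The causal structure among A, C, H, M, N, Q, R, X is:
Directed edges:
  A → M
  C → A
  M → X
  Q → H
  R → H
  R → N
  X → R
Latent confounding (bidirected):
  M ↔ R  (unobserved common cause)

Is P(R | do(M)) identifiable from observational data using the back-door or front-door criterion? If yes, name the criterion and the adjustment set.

desc(M)\{M}={H,N,R,X}; candidates ⊆ {A,C,Q}.
M↔R: latent back-door arc(s) into M.
size 0: {}; under {} M still reaches {A,C,H,N,R} ∋ R.
size 1: {A}, {C}, {Q}; under {A} M still reaches {H,N,R} ∋ R.
size 2: {A,C}, {A,Q}, {C,Q}; under {A,C} M still reaches {H,N,R} ∋ R.
M↔R cannot be blocked by any observed set — no back-door set.
{X}: (i) intercepts every directed M→R path; (ii) no back-door M→{X}; (iii) {M} blocks every back-door {X}→R. Front-door holds.
P(R|do(M)) = Σ_{X} P(X|M) Σ_{M'} P(R|X,M')P(M').

P(R|do(M)): frontdoor, adjust for {X}.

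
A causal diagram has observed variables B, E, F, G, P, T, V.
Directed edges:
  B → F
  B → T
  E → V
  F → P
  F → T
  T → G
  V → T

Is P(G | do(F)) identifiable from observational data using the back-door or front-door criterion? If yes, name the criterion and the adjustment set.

P(G|do(F)): backdoor, adjust for {B}.

desc(F)\{F}={G,P,T}; candidates ⊆ {B,E,V}.
size 0: {}; under {} F still reaches {B,G,T} ∋ G.
{B}: F⊥G given {B} in G with F→· removed — back-door holds.
P(G|do(F)) = Σ_{B} P(G|F,B)·P(B).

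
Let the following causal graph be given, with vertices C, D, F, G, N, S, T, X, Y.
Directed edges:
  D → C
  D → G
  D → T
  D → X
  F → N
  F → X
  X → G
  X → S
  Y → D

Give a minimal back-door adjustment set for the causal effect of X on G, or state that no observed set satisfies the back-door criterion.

X→G: minimal back-door set {D}.

desc(X)\{X}={G,S}; candidates ⊆ {C,D,F,N,T,Y}.
size 0: {}; under {} X still reaches {C,D,F,G,N,T,Y} ∋ G.
{D}: X⊥G given {D} in G with X→· removed — back-door holds.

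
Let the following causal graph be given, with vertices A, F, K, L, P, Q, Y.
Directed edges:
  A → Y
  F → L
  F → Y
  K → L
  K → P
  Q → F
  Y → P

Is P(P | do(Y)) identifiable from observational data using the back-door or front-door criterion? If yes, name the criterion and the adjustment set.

P(P|do(Y)): backdoor, adjust for ∅.

desc(Y)\{Y}={P}; candidates ⊆ {A,F,K,L,Q}.
∅: Y⊥P given ∅ in G with Y→· removed — back-door holds.
P(P|do(Y)) = P(P|Y) — no adjustment needed.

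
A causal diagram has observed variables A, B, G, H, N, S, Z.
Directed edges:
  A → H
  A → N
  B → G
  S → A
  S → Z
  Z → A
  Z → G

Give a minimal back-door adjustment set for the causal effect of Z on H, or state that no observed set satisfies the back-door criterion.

Z→H: minimal back-door set {S}.

desc(Z)\{Z}={A,G,H,N}; candidates ⊆ {B,S}.
size 0: {}; under {} Z still reaches {A,H,N,S} ∋ H.
{S}: Z⊥H given {S} in G with Z→· removed — back-door holds.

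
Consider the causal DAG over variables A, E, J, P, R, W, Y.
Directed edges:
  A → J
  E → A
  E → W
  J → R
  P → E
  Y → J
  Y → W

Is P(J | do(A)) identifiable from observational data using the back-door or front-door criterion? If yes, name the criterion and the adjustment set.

P(J|do(A)): backdoor, adjust for ∅.

desc(A)\{A}={J,R}; candidates ⊆ {E,P,W,Y}.
∅: A⊥J given ∅ in G with A→· removed — back-door holds.
P(J|do(A)) = P(J|A) — no adjustment needed.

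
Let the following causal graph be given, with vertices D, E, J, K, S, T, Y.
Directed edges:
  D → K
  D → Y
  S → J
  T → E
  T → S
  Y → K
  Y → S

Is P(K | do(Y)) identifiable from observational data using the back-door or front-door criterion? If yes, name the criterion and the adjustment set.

desc(Y)\{Y}={J,K,S}; candidates ⊆ {D,E,T}.
size 0: {}; under {} Y still reaches {D,K} ∋ K.
{D}: Y⊥K given {D} in G with Y→· removed — back-door holds.
P(K|do(Y)) = Σ_{D} P(K|Y,D)·P(D).

P(K|do(Y)): backdoor, adjust for {D}.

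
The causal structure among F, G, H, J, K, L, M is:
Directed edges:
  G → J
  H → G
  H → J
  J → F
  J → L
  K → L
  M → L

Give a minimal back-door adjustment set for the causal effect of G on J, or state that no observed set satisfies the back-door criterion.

G→J: minimal back-door set {H}.

desc(G)\{G}={F,J,L}; candidates ⊆ {H,K,M}.
size 0: {}; under {} G still reaches {F,H,J,L} ∋ J.
{H}: G⊥J given {H} in G with G→· removed — back-door holds.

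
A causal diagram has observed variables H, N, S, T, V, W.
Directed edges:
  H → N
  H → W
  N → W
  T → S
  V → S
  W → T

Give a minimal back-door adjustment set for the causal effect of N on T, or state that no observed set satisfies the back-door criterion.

N→T: minimal back-door set {H}.

desc(N)\{N}={S,T,W}; candidates ⊆ {H,V}.
size 0: {}; under {} N still reaches {H,S,T,W} ∋ T.
{H}: N⊥T given {H} in G with N→· removed — back-door holds.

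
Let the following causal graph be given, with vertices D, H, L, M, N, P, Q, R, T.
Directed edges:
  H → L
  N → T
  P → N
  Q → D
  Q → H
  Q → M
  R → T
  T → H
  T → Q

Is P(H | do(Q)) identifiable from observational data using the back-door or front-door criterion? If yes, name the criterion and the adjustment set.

P(H|do(Q)): backdoor, adjust for {T}.

desc(Q)\{Q}={D,H,L,M}; candidates ⊆ {N,P,R,T}.
size 0: {}; under {} Q still reaches {H,L,N,P,R,T} ∋ H.
{T}: Q⊥H given {T} in G with Q→· removed — back-door holds.
P(H|do(Q)) = Σ_{T} P(H|Q,T)·P(T).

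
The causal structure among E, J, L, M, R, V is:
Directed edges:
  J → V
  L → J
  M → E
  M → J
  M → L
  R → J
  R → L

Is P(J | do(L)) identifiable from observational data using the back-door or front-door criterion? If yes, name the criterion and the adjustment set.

P(J|do(L)): backdoor, adjust for {M, R}.

desc(L)\{L}={J,V}; candidates ⊆ {E,M,R}.
size 0: {}; under {} L still reaches {E,J,M,R,V} ∋ J.
size 1: {E}, {M}, {R}; under {E} L still reaches {J,M,R,V} ∋ J.
{M,R}: L⊥J given {M,R} in G with L→· removed — back-door holds.
P(J|do(L)) = Σ_{M,R} P(J|L,M,R)·P(M,R).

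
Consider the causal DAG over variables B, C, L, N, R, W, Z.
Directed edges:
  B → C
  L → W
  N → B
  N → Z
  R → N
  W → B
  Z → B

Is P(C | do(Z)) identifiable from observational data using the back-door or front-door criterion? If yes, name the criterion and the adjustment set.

desc(Z)\{Z}={B,C}; candidates ⊆ {L,N,R,W}.
size 0: {}; under {} Z still reaches {B,C,N,R} ∋ C.
{N}: Z⊥C given {N} in G with Z→· removed — back-door holds.
P(C|do(Z)) = Σ_{N} P(C|Z,N)·P(N).

P(C|do(Z)): backdoor, adjust for {N}.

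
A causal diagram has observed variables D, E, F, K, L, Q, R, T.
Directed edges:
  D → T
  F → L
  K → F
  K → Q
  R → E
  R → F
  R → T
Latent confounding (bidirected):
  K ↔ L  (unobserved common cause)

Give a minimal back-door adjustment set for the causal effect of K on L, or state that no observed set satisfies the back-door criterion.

K→L: no observed back-door set.

desc(K)\{K}={F,L,Q}; candidates ⊆ {D,E,R,T}.
K↔L: latent back-door arc(s) into K.
size 0: {}; under {} K still reaches {L} ∋ L.
size 1: {D}, {E}, {R} …(+1); under {D} K still reaches {L} ∋ L.
size 2: {D,E}, {D,R}, {D,T} …(+3); under {D,E} K still reaches {L} ∋ L.
K↔L cannot be blocked by any observed set — no back-door set.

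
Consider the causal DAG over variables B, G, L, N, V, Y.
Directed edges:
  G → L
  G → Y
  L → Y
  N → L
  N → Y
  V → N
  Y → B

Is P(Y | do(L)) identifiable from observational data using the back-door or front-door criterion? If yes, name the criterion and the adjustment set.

P(Y|do(L)): backdoor, adjust for {G, N}.

desc(L)\{L}={B,Y}; candidates ⊆ {G,N,V}.
size 0: {}; under {} L still reaches {B,G,N,V,Y} ∋ Y.
size 1: {G}, {N}, {V}; under {G} L still reaches {B,N,V,Y} ∋ Y.
{G,N}: L⊥Y given {G,N} in G with L→· removed — back-door holds.
P(Y|do(L)) = Σ_{G,N} P(Y|L,G,N)·P(G,N).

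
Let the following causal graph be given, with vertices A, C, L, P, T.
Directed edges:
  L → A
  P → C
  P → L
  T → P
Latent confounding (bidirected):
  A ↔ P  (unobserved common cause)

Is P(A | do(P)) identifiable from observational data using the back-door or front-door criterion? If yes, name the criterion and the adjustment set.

P(A|do(P)): frontdoor, adjust for {L}.

desc(P)\{P}={A,C,L}; candidates ⊆ {T}.
P↔A: latent back-door arc(s) into P.
size 0: {}; under {} P still reaches {A,T} ∋ A.
size 1: {T}; under {T} P still reaches {A} ∋ A.
P↔A cannot be blocked by any observed set — no back-door set.
{L}: (i) intercepts every directed P→A path; (ii) no back-door P→{L}; (iii) {P} blocks every back-door {L}→A. Front-door holds.
P(A|do(P)) = Σ_{L} P(L|P) Σ_{P'} P(A|L,P')P(P').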